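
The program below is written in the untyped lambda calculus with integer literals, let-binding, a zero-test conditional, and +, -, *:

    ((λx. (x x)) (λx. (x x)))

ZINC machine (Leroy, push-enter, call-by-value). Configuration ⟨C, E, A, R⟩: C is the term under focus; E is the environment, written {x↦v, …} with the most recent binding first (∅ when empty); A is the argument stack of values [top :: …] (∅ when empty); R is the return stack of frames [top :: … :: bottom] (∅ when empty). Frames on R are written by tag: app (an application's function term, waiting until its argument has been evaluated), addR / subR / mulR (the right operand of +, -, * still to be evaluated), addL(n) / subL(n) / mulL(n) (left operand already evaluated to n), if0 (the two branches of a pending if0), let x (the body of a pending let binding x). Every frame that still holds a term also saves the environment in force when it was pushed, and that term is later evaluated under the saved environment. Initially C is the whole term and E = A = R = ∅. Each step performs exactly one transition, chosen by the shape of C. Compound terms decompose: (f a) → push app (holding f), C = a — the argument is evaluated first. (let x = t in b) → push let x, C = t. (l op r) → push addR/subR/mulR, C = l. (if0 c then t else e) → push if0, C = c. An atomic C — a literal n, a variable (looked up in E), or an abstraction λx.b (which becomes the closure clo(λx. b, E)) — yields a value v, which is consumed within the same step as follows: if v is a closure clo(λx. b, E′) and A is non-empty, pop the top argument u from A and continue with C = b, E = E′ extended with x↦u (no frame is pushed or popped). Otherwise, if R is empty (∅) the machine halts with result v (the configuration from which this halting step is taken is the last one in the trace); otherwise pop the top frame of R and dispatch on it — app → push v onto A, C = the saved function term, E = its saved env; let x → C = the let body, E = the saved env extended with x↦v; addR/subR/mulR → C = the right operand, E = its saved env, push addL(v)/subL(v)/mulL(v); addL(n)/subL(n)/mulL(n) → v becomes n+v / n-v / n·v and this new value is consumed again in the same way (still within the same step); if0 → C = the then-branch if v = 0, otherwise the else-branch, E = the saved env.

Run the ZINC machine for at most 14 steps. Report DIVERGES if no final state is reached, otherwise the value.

Answer: DIVERGES (no final state within 14 steps)

Execution trace:
[0] <C=((λx. (x x)) (λx. (x x))), E=∅, A=∅, R=∅>
[1] <C=(λx. (x x)), E=∅, A=∅, R=[app]>
[2] <C=(λx. (x x)), E=∅, A=[clo(λx. (x x), ∅)], R=∅>
[3] <C=(x x), E={x↦clo(λx. (x x), ∅)}, A=∅, R=∅>
[4] <C=x, E={x↦clo(λx. (x x), ∅)}, A=∅, R=[app]>
[5] <C=x, E={x↦clo(λx. (x x), ∅)}, A=[clo(λx. (x x), ∅)], R=∅>
… configuration repeats with period 3 (steps 3–5 recur indefinitely) …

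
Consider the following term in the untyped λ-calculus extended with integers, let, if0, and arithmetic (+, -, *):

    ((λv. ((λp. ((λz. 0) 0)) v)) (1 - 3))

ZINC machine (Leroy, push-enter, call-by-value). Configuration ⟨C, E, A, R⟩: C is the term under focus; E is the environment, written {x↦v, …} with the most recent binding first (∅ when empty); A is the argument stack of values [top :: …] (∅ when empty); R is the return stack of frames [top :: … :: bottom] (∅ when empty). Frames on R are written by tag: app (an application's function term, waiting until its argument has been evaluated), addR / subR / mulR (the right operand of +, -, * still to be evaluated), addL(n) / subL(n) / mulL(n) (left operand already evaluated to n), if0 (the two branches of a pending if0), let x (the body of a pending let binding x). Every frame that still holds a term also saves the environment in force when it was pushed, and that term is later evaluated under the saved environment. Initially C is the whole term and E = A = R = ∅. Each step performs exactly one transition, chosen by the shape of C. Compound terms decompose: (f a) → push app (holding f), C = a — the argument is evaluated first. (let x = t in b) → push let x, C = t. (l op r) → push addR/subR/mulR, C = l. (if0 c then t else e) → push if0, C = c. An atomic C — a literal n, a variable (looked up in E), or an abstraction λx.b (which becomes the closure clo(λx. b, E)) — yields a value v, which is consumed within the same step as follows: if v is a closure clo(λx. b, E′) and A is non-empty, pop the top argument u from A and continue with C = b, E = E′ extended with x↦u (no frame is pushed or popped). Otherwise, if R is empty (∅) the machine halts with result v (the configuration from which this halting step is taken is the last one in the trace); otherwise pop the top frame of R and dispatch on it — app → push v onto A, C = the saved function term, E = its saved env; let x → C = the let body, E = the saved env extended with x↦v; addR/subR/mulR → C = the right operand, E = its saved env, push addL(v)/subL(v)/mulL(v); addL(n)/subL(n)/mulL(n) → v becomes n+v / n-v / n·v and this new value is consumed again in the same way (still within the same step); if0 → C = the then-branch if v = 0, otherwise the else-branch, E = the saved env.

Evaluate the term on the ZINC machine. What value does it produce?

step 0: ⟨C=((λv. ((λp. ((λz. 0) 0)) v)) (1 - 3)); E=∅; A=∅; R=∅⟩
step 1: ⟨C=(1 - 3); E=∅; A=∅; R=[app]⟩
step 2: ⟨C=1; E=∅; A=∅; R=[subR :: app]⟩
step 3: ⟨C=3; E=∅; A=∅; R=[subL(1) :: app]⟩
step 4: ⟨C=(λv. ((λp. ((λz. 0) 0)) v)); E=∅; A=[-2]; R=∅⟩
step 5: ⟨C=((λp. ((λz. 0) 0)) v); E={v↦-2}; A=∅; R=∅⟩
step 6: ⟨C=v; E={v↦-2}; A=∅; R=[app]⟩
step 7: ⟨C=(λp. ((λz. 0) 0)); E={v↦-2}; A=[-2]; R=∅⟩
step 8: ⟨C=((λz. 0) 0); E={p↦-2, v↦-2}; A=∅; R=∅⟩
step 9: ⟨C=0; E={p↦-2, v↦-2}; A=∅; R=[app]⟩
step 10: ⟨C=(λz. 0); E={p↦-2, v↦-2}; A=[0]; R=∅⟩
step 11: ⟨C=0; E={z↦0, p↦-2, v↦-2}; A=∅; R=∅⟩
→ final value 0

Answer: 0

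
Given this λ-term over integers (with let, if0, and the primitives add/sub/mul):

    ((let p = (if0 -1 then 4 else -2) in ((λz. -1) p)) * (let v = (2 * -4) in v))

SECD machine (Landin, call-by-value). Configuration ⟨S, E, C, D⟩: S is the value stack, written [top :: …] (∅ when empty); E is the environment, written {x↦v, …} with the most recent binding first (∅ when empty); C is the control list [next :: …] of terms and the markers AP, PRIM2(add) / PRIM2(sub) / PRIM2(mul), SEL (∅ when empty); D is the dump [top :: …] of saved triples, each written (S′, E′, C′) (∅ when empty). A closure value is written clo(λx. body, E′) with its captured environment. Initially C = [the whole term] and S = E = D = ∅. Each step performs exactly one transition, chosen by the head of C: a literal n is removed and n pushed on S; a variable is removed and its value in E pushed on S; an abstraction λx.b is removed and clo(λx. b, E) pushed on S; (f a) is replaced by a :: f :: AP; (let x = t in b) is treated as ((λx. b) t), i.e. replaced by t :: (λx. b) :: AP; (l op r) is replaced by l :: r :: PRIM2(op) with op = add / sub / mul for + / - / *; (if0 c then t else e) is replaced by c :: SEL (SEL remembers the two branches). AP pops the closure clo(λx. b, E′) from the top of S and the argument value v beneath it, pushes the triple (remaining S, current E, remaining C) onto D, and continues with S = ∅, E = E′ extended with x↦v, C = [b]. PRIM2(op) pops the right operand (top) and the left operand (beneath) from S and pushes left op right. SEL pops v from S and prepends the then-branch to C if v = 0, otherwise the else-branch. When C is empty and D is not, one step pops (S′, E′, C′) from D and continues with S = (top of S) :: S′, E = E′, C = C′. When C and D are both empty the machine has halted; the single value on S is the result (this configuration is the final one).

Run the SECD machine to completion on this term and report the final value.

t=0: [S=∅ | E=∅ | C=[((let p = (if0 -1 then 4 else -2) in ((λz. -1) p)) * (let v = (2 * -4) in v))] | D=∅]
t=1: [S=∅ | E=∅ | C=[(let p = (if0 -1 then 4 else -2) in ((λz. -1) p)) :: (let v = (2 * -4) in v) :: PRIM2(mul)] | D=∅]
t=2: [S=∅ | E=∅ | C=[(if0 -1 then 4 else -2) :: (λp. ((λz. -1) p)) :: AP :: (let v = (2 * -4) in v) :: PRIM2(mul)] | D=∅]
t=3: [S=∅ | E=∅ | C=[-1 :: SEL :: (λp. ((λz. -1) p)) :: AP :: (let v = (2 * -4) in v) :: PRIM2(mul)] | D=∅]
t=4: [S=[-1] | E=∅ | C=[SEL :: (λp. ((λz. -1) p)) :: AP :: (let v = (2 * -4) in v) :: PRIM2(mul)] | D=∅]
t=5: [S=∅ | E=∅ | C=[-2 :: (λp. ((λz. -1) p)) :: AP :: (let v = (2 * -4) in v) :: PRIM2(mul)] | D=∅]
t=6: [S=[-2] | E=∅ | C=[(λp. ((λz. -1) p)) :: AP :: (let v = (2 * -4) in v) :: PRIM2(mul)] | D=∅]
t=7: [S=[clo(λp. ((λz. -1) p), ∅) :: -2] | E=∅ | C=[AP :: (let v = (2 * -4) in v) :: PRIM2(mul)] | D=∅]
t=8: [S=∅ | E={p↦-2} | C=[((λz. -1) p)] | D=[(∅, ∅, [(let v = (2 * -4) in v) :: PRIM2(mul)])]]
t=9: [S=∅ | E={p↦-2} | C=[p :: (λz. -1) :: AP] | D=[(∅, ∅, [(let v = (2 * -4) in v) :: PRIM2(mul)])]]
t=10: [S=[-2] | E={p↦-2} | C=[(λz. -1) :: AP] | D=[(∅, ∅, [(let v = (2 * -4) in v) :: PRIM2(mul)])]]
t=11: [S=[clo(λz. -1, {p↦-2}) :: -2] | E={p↦-2} | C=[AP] | D=[(∅, ∅, [(let v = (2 * -4) in v) :: PRIM2(mul)])]]
t=12: [S=∅ | E={z↦-2, p↦-2} | C=[-1] | D=[(∅, {p↦-2}, ∅) :: (∅, ∅, [(let v = (2 * -4) in v) :: PRIM2(mul)])]]
t=13: [S=[-1] | E={z↦-2, p↦-2} | C=∅ | D=[(∅, {p↦-2}, ∅) :: (∅, ∅, [(let v = (2 * -4) in v) :: PRIM2(mul)])]]
t=14: [S=[-1] | E={p↦-2} | C=∅ | D=[(∅, ∅, [(let v = (2 * -4) in v) :: PRIM2(mul)])]]
t=15: [S=[-1] | E=∅ | C=[(let v = (2 * -4) in v) :: PRIM2(mul)] | D=∅]
t=16: [S=[-1] | E=∅ | C=[(2 * -4) :: (λv. v) :: AP :: PRIM2(mul)] | D=∅]
t=17: [S=[-1] | E=∅ | C=[2 :: -4 :: PRIM2(mul) :: (λv. v) :: AP :: PRIM2(mul)] | D=∅]
t=18: [S=[2 :: -1] | E=∅ | C=[-4 :: PRIM2(mul) :: (λv. v) :: AP :: PRIM2(mul)] | D=∅]
t=19: [S=[-4 :: 2 :: -1] | E=∅ | C=[PRIM2(mul) :: (λv. v) :: AP :: PRIM2(mul)] | D=∅]
t=20: [S=[-8 :: -1] | E=∅ | C=[(λv. v) :: AP :: PRIM2(mul)] | D=∅]
t=21: [S=[clo(λv. v, ∅) :: -8 :: -1] | E=∅ | C=[AP :: PRIM2(mul)] | D=∅]
t=22: [S=∅ | E={v↦-8} | C=[v] | D=[([-1], ∅, [PRIM2(mul)])]]
t=23: [S=[-8] | E={v↦-8} | C=∅ | D=[([-1], ∅, [PRIM2(mul)])]]
t=24: [S=[-8 :: -1] | E=∅ | C=[PRIM2(mul)] | D=∅]
t=25: [S=[8] | E=∅ | C=∅ | D=∅]
→ final value 8

Answer: 8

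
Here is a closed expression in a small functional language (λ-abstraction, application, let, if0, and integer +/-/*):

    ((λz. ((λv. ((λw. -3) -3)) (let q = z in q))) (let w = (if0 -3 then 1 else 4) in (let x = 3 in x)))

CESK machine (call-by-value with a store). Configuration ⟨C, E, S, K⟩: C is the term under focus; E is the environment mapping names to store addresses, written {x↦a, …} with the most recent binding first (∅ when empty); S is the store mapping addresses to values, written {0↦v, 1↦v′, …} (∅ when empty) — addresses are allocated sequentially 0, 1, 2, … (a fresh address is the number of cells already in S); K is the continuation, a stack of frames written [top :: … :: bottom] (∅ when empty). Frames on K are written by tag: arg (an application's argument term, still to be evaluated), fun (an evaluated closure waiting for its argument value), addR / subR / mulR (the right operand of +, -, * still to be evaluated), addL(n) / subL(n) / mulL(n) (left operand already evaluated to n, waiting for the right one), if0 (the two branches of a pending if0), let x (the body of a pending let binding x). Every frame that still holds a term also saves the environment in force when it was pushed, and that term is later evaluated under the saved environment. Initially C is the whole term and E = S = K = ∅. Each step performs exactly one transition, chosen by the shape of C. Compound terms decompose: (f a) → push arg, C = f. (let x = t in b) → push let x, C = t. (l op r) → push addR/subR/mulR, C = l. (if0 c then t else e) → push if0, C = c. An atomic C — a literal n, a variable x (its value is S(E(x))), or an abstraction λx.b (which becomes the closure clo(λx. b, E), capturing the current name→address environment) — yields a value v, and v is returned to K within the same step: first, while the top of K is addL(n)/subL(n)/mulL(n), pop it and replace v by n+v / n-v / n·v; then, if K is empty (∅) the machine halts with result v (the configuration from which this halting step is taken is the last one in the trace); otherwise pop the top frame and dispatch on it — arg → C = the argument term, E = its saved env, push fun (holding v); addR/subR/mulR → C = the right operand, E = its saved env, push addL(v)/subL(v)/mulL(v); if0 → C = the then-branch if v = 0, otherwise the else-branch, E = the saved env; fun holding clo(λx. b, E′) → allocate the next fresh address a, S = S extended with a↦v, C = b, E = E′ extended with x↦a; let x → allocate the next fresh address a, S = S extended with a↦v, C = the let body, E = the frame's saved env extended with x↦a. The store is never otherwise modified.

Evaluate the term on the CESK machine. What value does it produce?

Answer: -3

Derivation:
0. ⟨C=((λz. ((λv. ((λw. -3) -3)) (let q = z in q))) (let w = (if0 -3 then 1 else 4) in (let x = 3 in x))); E=∅; S=∅; K=∅⟩
1. ⟨C=(λz. ((λv. ((λw. -3) -3)) (let q = z in q))); E=∅; S=∅; K=[arg]⟩
2. ⟨C=(let w = (if0 -3 then 1 else 4) in (let x = 3 in x)); E=∅; S=∅; K=[fun]⟩
3. ⟨C=(if0 -3 then 1 else 4); E=∅; S=∅; K=[let w :: fun]⟩
4. ⟨C=-3; E=∅; S=∅; K=[if0 :: let w :: fun]⟩
5. ⟨C=4; E=∅; S=∅; K=[let w :: fun]⟩
6. ⟨C=(let x = 3 in x); E={w↦0}; S={0↦4}; K=[fun]⟩
7. ⟨C=3; E={w↦0}; S={0↦4}; K=[let x :: fun]⟩
8. ⟨C=x; E={x↦1, w↦0}; S={0↦4, 1↦3}; K=[fun]⟩
9. ⟨C=((λv. ((λw. -3) -3)) (let q = z in q)); E={z↦2}; S={0↦4, 1↦3, 2↦3}; K=∅⟩
10. ⟨C=(λv. ((λw. -3) -3)); E={z↦2}; S={0↦4, 1↦3, 2↦3}; K=[arg]⟩
11. ⟨C=(let q = z in q); E={z↦2}; S={0↦4, 1↦3, 2↦3}; K=[fun]⟩
12. ⟨C=z; E={z↦2}; S={0↦4, 1↦3, 2↦3}; K=[let q :: fun]⟩
13. ⟨C=q; E={q↦3, z↦2}; S={0↦4, 1↦3, 2↦3, 3↦3}; K=[fun]⟩
14. ⟨C=((λw. -3) -3); E={v↦4, z↦2}; S={0↦4, 1↦3, 2↦3, 3↦3, 4↦3}; K=∅⟩
15. ⟨C=(λw. -3); E={v↦4, z↦2}; S={0↦4, 1↦3, 2↦3, 3↦3, 4↦3}; K=[arg]⟩
16. ⟨C=-3; E={v↦4, z↦2}; S={0↦4, 1↦3, 2↦3, 3↦3, 4↦3}; K=[fun]⟩
17. ⟨C=-3; E={w↦5, v↦4, z↦2}; S={0↦4, 1↦3, 2↦3, 3↦3, 4↦3, 5↦-3}; K=∅⟩
→ final value -3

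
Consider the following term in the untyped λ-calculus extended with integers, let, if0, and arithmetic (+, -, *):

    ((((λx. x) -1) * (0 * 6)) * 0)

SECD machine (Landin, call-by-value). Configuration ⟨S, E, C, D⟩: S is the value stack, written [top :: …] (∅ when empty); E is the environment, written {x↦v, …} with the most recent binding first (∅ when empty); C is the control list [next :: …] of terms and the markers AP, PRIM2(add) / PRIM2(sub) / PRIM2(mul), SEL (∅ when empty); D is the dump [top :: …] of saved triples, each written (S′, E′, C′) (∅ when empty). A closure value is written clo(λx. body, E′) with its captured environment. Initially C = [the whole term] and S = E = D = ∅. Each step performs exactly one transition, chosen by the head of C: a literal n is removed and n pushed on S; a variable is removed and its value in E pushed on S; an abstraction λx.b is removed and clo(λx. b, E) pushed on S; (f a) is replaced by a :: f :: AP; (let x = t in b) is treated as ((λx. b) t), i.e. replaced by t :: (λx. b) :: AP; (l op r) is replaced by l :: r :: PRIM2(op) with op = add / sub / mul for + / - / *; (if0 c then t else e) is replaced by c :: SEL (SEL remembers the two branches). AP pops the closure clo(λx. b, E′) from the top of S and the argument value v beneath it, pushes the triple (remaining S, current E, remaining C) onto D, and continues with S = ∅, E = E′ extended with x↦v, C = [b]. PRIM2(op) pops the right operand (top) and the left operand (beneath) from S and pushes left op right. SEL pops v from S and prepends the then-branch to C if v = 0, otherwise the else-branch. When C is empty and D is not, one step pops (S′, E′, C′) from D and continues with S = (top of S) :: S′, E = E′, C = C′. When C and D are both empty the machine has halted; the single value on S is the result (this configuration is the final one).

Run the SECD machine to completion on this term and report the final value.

Answer: 0

Derivation:
t=0: <S=∅, E=∅, C=[((((λx. x) -1) * (0 * 6)) * 0)], D=∅>
t=1: <S=∅, E=∅, C=[(((λx. x) -1) * (0 * 6)) :: 0 :: PRIM2(mul)], D=∅>
t=2: <S=∅, E=∅, C=[((λx. x) -1) :: (0 * 6) :: PRIM2(mul) :: 0 :: PRIM2(mul)], D=∅>
t=3: <S=∅, E=∅, C=[-1 :: (λx. x) :: AP :: (0 * 6) :: PRIM2(mul) :: 0 :: PRIM2(mul)], D=∅>
t=4: <S=[-1], E=∅, C=[(λx. x) :: AP :: (0 * 6) :: PRIM2(mul) :: 0 :: PRIM2(mul)], D=∅>
t=5: <S=[clo(λx. x, ∅) :: -1], E=∅, C=[AP :: (0 * 6) :: PRIM2(mul) :: 0 :: PRIM2(mul)], D=∅>
t=6: <S=∅, E={x↦-1}, C=[x], D=[(∅, ∅, [(0 * 6) :: PRIM2(mul) :: 0 :: PRIM2(mul)])]>
t=7: <S=[-1], E={x↦-1}, C=∅, D=[(∅, ∅, [(0 * 6) :: PRIM2(mul) :: 0 :: PRIM2(mul)])]>
t=8: <S=[-1], E=∅, C=[(0 * 6) :: PRIM2(mul) :: 0 :: PRIM2(mul)], D=∅>
t=9: <S=[-1], E=∅, C=[0 :: 6 :: PRIM2(mul) :: PRIM2(mul) :: 0 :: PRIM2(mul)], D=∅>
t=10: <S=[0 :: -1], E=∅, C=[6 :: PRIM2(mul) :: PRIM2(mul) :: 0 :: PRIM2(mul)], D=∅>
t=11: <S=[6 :: 0 :: -1], E=∅, C=[PRIM2(mul) :: PRIM2(mul) :: 0 :: PRIM2(mul)], D=∅>
t=12: <S=[0 :: -1], E=∅, C=[PRIM2(mul) :: 0 :: PRIM2(mul)], D=∅>
t=13: <S=[0], E=∅, C=[0 :: PRIM2(mul)], D=∅>
t=14: <S=[0 :: 0], E=∅, C=[PRIM2(mul)], D=∅>
t=15: <S=[0], E=∅, C=∅, D=∅>
→ final value 0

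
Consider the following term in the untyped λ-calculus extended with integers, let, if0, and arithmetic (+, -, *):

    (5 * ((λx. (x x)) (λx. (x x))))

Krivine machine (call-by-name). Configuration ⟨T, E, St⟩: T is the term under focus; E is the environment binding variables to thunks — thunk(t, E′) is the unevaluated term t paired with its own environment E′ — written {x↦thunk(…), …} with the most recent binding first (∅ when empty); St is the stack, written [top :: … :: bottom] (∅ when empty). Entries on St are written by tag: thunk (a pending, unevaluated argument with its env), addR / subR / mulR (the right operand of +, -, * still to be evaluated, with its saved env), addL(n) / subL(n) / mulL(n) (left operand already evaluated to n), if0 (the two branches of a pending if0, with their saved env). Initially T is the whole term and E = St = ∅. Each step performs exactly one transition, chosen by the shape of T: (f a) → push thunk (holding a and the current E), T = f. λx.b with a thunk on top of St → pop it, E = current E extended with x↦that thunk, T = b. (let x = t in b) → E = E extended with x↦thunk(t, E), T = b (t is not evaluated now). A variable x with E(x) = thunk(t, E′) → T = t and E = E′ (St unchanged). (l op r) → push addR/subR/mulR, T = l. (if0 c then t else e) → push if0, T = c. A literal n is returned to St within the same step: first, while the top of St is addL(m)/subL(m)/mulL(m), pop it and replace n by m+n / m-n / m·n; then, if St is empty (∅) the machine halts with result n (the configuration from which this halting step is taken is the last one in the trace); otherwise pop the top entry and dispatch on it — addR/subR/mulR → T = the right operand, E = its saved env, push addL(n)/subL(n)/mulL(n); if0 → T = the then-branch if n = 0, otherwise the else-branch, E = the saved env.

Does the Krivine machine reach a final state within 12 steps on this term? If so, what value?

Answer: DIVERGES (no final state within 12 steps)

Machine steps:
step 0: ⟨T=(5 * ((λx. (x x)) (λx. (x x)))); E=∅; St=∅⟩
step 1: ⟨T=5; E=∅; St=[mulR]⟩
step 2: ⟨T=((λx. (x x)) (λx. (x x))); E=∅; St=[mulL(5)]⟩
step 3: ⟨T=(λx. (x x)); E=∅; St=[thunk :: mulL(5)]⟩
step 4: ⟨T=(x x); E={x↦thunk((λx. (x x)), ∅)}; St=[mulL(5)]⟩
step 5: ⟨T=x; E={x↦thunk((λx. (x x)), ∅)}; St=[thunk :: mulL(5)]⟩
step 6: ⟨T=(λx. (x x)); E=∅; St=[thunk :: mulL(5)]⟩
step 7: ⟨T=(x x); E={x↦thunk(x, {x↦thunk((λx. (x x)), ∅)})}; St=[mulL(5)]⟩
step 8: ⟨T=x; E={x↦thunk(x, {x↦thunk((λx. (x x)), ∅)})}; St=[thunk :: mulL(5)]⟩
step 9: ⟨T=x; E={x↦thunk((λx. (x x)), ∅)}; St=[thunk :: mulL(5)]⟩
step 10: ⟨T=(λx. (x x)); E=∅; St=[thunk :: mulL(5)]⟩
step 11: ⟨T=(x x); E={x↦thunk(x, {x↦thunk(x, {x↦thunk((λx. (x x)), ∅)})})}; St=[mulL(5)]⟩
step 12: ⟨T=x; E={x↦thunk(x, {x↦thunk(x, {x↦thunk((λx. (x x)), ∅)})})}; St=[thunk :: mulL(5)]⟩
→ 12 transitions taken and the configuration is still not final: no result within 12 steps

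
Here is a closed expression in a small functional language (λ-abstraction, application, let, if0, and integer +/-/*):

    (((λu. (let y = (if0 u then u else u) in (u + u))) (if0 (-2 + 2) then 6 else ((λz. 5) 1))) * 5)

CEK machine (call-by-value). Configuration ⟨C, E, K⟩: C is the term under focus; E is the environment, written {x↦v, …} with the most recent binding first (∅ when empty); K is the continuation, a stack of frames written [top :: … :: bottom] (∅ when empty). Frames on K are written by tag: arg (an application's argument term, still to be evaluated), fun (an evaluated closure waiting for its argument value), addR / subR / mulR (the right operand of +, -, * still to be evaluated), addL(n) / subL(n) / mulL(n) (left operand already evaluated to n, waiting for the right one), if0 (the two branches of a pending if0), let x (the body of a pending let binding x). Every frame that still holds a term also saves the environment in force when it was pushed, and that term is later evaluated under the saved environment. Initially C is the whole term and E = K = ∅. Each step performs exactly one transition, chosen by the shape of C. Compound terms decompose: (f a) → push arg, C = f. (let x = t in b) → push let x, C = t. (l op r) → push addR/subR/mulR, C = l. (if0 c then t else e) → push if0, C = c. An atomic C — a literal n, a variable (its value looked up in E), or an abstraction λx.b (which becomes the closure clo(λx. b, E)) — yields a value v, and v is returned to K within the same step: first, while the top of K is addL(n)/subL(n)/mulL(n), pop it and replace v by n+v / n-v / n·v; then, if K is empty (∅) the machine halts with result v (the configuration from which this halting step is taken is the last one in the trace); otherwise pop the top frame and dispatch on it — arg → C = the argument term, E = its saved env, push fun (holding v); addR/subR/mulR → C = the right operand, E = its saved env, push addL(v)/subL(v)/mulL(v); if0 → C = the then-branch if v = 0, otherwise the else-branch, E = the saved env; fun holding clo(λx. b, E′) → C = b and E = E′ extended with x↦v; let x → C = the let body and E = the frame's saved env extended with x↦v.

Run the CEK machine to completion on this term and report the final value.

Answer: 60

Derivation:
[0] [C=(((λu. (let y = (if0 u then u else u) in (u + u))) (if0 (-2 + 2) then 6 else ((λz. 5) 1))) * 5) | E=∅ | K=∅]
[1] [C=((λu. (let y = (if0 u then u else u) in (u + u))) (if0 (-2 + 2) then 6 else ((λz. 5) 1))) | E=∅ | K=[mulR]]
[2] [C=(λu. (let y = (if0 u then u else u) in (u + u))) | E=∅ | K=[arg :: mulR]]
[3] [C=(if0 (-2 + 2) then 6 else ((λz. 5) 1)) | E=∅ | K=[fun :: mulR]]
[4] [C=(-2 + 2) | E=∅ | K=[if0 :: fun :: mulR]]
[5] [C=-2 | E=∅ | K=[addR :: if0 :: fun :: mulR]]
[6] [C=2 | E=∅ | K=[addL(-2) :: if0 :: fun :: mulR]]
[7] [C=6 | E=∅ | K=[fun :: mulR]]
[8] [C=(let y = (if0 u then u else u) in (u + u)) | E={u↦6} | K=[mulR]]
[9] [C=(if0 u then u else u) | E={u↦6} | K=[let y :: mulR]]
[10] [C=u | E={u↦6} | K=[if0 :: let y :: mulR]]
[11] [C=u | E={u↦6} | K=[let y :: mulR]]
[12] [C=(u + u) | E={y↦6, u↦6} | K=[mulR]]
[13] [C=u | E={y↦6, u↦6} | K=[addR :: mulR]]
[14] [C=u | E={y↦6, u↦6} | K=[addL(6) :: mulR]]
[15] [C=5 | E=∅ | K=[mulL(12)]]
→ final value 60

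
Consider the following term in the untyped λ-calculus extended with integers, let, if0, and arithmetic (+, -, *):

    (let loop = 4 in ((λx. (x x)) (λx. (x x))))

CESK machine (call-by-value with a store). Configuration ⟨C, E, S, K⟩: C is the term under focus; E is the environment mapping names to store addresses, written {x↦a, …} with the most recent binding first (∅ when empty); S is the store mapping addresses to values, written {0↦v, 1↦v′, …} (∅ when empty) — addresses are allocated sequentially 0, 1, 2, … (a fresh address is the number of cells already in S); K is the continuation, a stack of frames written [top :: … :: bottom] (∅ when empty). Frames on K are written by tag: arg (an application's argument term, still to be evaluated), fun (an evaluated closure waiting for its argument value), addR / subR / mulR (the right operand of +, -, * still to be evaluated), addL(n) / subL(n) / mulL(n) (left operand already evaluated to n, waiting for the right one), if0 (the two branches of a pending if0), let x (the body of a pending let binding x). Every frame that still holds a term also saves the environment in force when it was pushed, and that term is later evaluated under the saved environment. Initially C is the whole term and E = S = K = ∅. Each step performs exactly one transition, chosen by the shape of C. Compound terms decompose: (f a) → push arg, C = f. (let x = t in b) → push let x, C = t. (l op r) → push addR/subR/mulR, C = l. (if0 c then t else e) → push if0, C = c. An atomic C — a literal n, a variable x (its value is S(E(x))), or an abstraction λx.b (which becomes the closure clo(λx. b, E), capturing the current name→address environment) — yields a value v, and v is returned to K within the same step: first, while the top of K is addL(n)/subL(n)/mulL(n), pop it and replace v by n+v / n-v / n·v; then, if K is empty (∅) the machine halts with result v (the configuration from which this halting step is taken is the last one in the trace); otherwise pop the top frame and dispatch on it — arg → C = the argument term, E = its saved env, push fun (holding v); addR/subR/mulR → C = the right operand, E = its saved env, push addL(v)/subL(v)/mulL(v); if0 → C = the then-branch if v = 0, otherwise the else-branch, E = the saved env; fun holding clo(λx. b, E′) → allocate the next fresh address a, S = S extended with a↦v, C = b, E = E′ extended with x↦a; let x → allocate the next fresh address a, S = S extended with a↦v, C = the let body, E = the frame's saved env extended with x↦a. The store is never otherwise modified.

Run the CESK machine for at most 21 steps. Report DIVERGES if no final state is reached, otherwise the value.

Answer: DIVERGES (no final state within 21 steps)

Execution trace:
t=0: ⟨C=(let loop = 4 in ((λx. (x x)) (λx. (x x)))); E=∅; S=∅; K=∅⟩
t=1: ⟨C=4; E=∅; S=∅; K=[let loop]⟩
t=2: ⟨C=((λx. (x x)) (λx. (x x))); E={loop↦0}; S={0↦4}; K=∅⟩
t=3: ⟨C=(λx. (x x)); E={loop↦0}; S={0↦4}; K=[arg]⟩
t=4: ⟨C=(λx. (x x)); E={loop↦0}; S={0↦4}; K=[fun]⟩
t=5: ⟨C=(x x); E={x↦1, loop↦0}; S={0↦4, 1↦clo(λx. (x x), {loop↦0})}; K=∅⟩
t=6: ⟨C=x; E={x↦1, loop↦0}; S={0↦4, 1↦clo(λx. (x x), {loop↦0})}; K=[arg]⟩
t=7: ⟨C=x; E={x↦1, loop↦0}; S={0↦4, 1↦clo(λx. (x x), {loop↦0})}; K=[fun]⟩
t=8: ⟨C=(x x); E={x↦2, loop↦0}; S={0↦4, 1↦clo(λx. (x x), {loop↦0}), 2↦clo(λx. (x x), {loop↦0})}; K=∅⟩
t=9: ⟨C=x; E={x↦2, loop↦0}; S={0↦4, 1↦clo(λx. (x x), {loop↦0}), 2↦clo(λx. (x x), {loop↦0})}; K=[arg]⟩
t=10: ⟨C=x; E={x↦2, loop↦0}; S={0↦4, 1↦clo(λx. (x x), {loop↦0}), 2↦clo(λx. (x x), {loop↦0})}; K=[fun]⟩
t=11: ⟨C=(x x); E={x↦3, loop↦0}; S={0↦4, 1↦clo(λx. (x x), {loop↦0}), 2↦clo(λx. (x x), {loop↦0}), 3↦clo(λx. (x x), {loop↦0})}; K=∅⟩
t=12: ⟨C=x; E={x↦3, loop↦0}; S={0↦4, 1↦clo(λx. (x x), {loop↦0}), 2↦clo(λx. (x x), {loop↦0}), 3↦clo(λx. (x x), {loop↦0})}; K=[arg]⟩
t=13: ⟨C=x; E={x↦3, loop↦0}; S={0↦4, 1↦clo(λx. (x x), {loop↦0}), 2↦clo(λx. (x x), {loop↦0}), 3↦clo(λx. (x x), {loop↦0})}; K=[fun]⟩
t=14: ⟨C=(x x); E={x↦4, loop↦0}; S={0↦4, 1↦clo(λx. (x x), {loop↦0}), 2↦clo(λx. (x x), {loop↦0}), 3↦clo(λx. (x x), {loop↦0}), 4↦clo(λx. (x x), {loop↦0})}; K=∅⟩
t=15: ⟨C=x; E={x↦4, loop↦0}; S={0↦4, 1↦clo(λx. (x x), {loop↦0}), 2↦clo(λx. (x x), {loop↦0}), 3↦clo(λx. (x x), {loop↦0}), 4↦clo(λx. (x x), {loop↦0})}; K=[arg]⟩
t=16: ⟨C=x; E={x↦4, loop↦0}; S={0↦4, 1↦clo(λx. (x x), {loop↦0}), 2↦clo(λx. (x x), {loop↦0}), 3↦clo(λx. (x x), {loop↦0}), 4↦clo(λx. (x x), {loop↦0})}; K=[fun]⟩
t=17: ⟨C=(x x); E={x↦5, loop↦0}; S={0↦4, 1↦clo(λx. (x x), {loop↦0}), 2↦clo(λx. (x x), {loop↦0}), 3↦clo(λx. (x x), {loop↦0}), 4↦clo(λx. (x x), {loop↦0}), 5↦clo(λx. (x x), {loop↦0})}; K=∅⟩
t=18: ⟨C=x; E={x↦5, loop↦0}; S={0↦4, 1↦clo(λx. (x x), {loop↦0}), 2↦clo(λx. (x x), {loop↦0}), 3↦clo(λx. (x x), {loop↦0}), 4↦clo(λx. (x x), {loop↦0}), 5↦clo(λx. (x x), {loop↦0})}; K=[arg]⟩
t=19: ⟨C=x; E={x↦5, loop↦0}; S={0↦4, 1↦clo(λx. (x x), {loop↦0}), 2↦clo(λx. (x x), {loop↦0}), 3↦clo(λx. (x x), {loop↦0}), 4↦clo(λx. (x x), {loop↦0}), 5↦clo(λx. (x x), {loop↦0})}; K=[fun]⟩
t=20: ⟨C=(x x); E={x↦6, loop↦0}; S={0↦4, 1↦clo(λx. (x x), {loop↦0}), 2↦clo(λx. (x x), {loop↦0}), 3↦clo(λx. (x x), {loop↦0}), 4↦clo(λx. (x x), {loop↦0}), 5↦clo(λx. (x x), {loop↦0}), 6↦clo(λx. (x x), {loop↦0})}; K=∅⟩
t=21: ⟨C=x; E={x↦6, loop↦0}; S={0↦4, 1↦clo(λx. (x x), {loop↦0}), 2↦clo(λx. (x x), {loop↦0}), 3↦clo(λx. (x x), {loop↦0}), 4↦clo(λx. (x x), {loop↦0}), 5↦clo(λx. (x x), {loop↦0}), 6↦clo(λx. (x x), {loop↦0})}; K=[arg]⟩
→ 21 transitions taken and the configuration is still not final: no result within 21 steps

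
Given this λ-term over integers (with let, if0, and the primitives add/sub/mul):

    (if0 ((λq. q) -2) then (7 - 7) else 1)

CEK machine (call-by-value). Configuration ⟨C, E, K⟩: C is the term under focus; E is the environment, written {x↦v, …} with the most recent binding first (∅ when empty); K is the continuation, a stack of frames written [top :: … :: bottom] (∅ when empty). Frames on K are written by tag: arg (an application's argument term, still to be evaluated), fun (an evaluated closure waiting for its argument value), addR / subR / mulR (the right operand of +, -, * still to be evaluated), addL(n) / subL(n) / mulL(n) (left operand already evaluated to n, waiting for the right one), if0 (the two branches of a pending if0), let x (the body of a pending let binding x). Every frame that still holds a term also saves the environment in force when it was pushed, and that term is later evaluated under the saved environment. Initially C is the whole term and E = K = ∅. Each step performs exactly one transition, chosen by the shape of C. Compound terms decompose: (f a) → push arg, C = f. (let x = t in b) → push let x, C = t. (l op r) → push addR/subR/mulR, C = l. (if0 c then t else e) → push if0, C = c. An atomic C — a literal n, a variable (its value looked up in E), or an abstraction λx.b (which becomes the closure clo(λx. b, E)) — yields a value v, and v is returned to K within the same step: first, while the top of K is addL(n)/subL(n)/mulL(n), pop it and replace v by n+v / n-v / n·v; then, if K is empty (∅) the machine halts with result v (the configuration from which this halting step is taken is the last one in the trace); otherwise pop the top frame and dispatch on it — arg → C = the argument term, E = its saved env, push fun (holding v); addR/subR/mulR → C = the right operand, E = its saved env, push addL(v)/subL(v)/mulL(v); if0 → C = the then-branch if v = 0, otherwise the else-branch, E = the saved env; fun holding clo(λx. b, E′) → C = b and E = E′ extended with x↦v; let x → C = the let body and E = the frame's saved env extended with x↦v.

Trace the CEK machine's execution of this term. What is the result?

Answer: 1

Derivation:
step 0: [C=(if0 ((λq. q) -2) then (7 - 7) else 1) | E=∅ | K=∅]
step 1: [C=((λq. q) -2) | E=∅ | K=[if0]]
step 2: [C=(λq. q) | E=∅ | K=[arg :: if0]]
step 3: [C=-2 | E=∅ | K=[fun :: if0]]
step 4: [C=q | E={q↦-2} | K=[if0]]
step 5: [C=1 | E=∅ | K=∅]
→ final value 1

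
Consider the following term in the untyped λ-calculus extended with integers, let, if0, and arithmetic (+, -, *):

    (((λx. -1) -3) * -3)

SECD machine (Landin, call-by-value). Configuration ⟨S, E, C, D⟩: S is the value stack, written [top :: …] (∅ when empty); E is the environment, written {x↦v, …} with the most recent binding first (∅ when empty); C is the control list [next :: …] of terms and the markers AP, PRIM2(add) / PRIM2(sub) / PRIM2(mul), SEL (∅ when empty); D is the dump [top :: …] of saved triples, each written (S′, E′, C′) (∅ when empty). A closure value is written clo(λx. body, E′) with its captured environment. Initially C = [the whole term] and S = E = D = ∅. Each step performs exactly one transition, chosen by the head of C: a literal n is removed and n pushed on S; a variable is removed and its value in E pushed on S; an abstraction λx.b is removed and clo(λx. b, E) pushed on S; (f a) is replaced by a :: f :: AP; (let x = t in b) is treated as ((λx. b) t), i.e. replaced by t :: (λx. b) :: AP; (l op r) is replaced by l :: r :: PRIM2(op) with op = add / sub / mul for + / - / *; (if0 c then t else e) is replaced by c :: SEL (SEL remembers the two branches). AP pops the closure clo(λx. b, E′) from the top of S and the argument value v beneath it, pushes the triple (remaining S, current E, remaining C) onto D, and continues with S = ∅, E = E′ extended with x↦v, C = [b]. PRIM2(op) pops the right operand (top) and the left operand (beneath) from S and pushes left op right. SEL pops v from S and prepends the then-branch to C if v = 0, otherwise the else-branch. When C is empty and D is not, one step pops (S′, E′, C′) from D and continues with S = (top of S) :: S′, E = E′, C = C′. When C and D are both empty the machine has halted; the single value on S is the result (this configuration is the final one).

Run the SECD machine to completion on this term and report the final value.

Answer: 3

Execution trace:
0. ⟨S=∅; E=∅; C=[(((λx. -1) -3) * -3)]; D=∅⟩
1. ⟨S=∅; E=∅; C=[((λx. -1) -3) :: -3 :: PRIM2(mul)]; D=∅⟩
2. ⟨S=∅; E=∅; C=[-3 :: (λx. -1) :: AP :: -3 :: PRIM2(mul)]; D=∅⟩
3. ⟨S=[-3]; E=∅; C=[(λx. -1) :: AP :: -3 :: PRIM2(mul)]; D=∅⟩
4. ⟨S=[clo(λx. -1, ∅) :: -3]; E=∅; C=[AP :: -3 :: PRIM2(mul)]; D=∅⟩
5. ⟨S=∅; E={x↦-3}; C=[-1]; D=[(∅, ∅, [-3 :: PRIM2(mul)])]⟩
6. ⟨S=[-1]; E={x↦-3}; C=∅; D=[(∅, ∅, [-3 :: PRIM2(mul)])]⟩
7. ⟨S=[-1]; E=∅; C=[-3 :: PRIM2(mul)]; D=∅⟩
8. ⟨S=[-3 :: -1]; E=∅; C=[PRIM2(mul)]; D=∅⟩
9. ⟨S=[3]; E=∅; C=∅; D=∅⟩
→ final value 3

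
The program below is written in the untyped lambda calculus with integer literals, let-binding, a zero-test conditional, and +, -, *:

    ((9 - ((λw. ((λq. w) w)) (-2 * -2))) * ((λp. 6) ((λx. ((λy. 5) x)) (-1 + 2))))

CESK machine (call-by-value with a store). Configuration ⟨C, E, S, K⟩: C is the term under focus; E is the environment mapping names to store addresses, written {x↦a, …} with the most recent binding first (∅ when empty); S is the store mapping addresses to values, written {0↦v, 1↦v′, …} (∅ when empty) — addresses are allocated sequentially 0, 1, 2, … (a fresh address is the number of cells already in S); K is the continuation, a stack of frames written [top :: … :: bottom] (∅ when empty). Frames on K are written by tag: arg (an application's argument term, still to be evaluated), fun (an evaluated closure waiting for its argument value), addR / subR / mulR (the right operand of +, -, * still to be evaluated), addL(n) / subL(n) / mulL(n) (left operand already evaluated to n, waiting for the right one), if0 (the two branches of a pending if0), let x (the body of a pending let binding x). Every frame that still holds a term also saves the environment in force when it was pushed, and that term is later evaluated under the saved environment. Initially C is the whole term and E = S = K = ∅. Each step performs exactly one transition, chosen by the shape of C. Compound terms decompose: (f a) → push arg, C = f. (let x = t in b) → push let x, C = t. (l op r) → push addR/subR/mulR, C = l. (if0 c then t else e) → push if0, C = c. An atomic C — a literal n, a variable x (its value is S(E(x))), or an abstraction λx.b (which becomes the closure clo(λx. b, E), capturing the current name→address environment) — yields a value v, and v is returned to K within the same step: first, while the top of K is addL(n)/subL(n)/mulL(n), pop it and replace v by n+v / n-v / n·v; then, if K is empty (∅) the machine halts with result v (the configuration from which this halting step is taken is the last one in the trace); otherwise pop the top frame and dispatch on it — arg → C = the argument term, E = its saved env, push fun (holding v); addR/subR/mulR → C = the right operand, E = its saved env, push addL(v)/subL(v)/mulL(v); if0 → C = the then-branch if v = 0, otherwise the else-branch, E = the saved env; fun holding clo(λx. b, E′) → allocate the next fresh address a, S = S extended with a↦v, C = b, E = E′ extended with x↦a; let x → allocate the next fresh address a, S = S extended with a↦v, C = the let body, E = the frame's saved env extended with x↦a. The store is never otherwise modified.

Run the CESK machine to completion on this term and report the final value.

Answer: 30

Execution trace:
step 0: ⟨C=((9 - ((λw. ((λq. w) w)) (-2 * -2))) * ((λp. 6) ((λx. ((λy. 5) x)) (-1 + 2)))); E=∅; S=∅; K=∅⟩
step 1: ⟨C=(9 - ((λw. ((λq. w) w)) (-2 * -2))); E=∅; S=∅; K=[mulR]⟩
step 2: ⟨C=9; E=∅; S=∅; K=[subR :: mulR]⟩
step 3: ⟨C=((λw. ((λq. w) w)) (-2 * -2)); E=∅; S=∅; K=[subL(9) :: mulR]⟩
step 4: ⟨C=(λw. ((λq. w) w)); E=∅; S=∅; K=[arg :: subL(9) :: mulR]⟩
step 5: ⟨C=(-2 * -2); E=∅; S=∅; K=[fun :: subL(9) :: mulR]⟩
step 6: ⟨C=-2; E=∅; S=∅; K=[mulR :: fun :: subL(9) :: mulR]⟩
step 7: ⟨C=-2; E=∅; S=∅; K=[mulL(-2) :: fun :: subL(9) :: mulR]⟩
step 8: ⟨C=((λq. w) w); E={w↦0}; S={0↦4}; K=[subL(9) :: mulR]⟩
step 9: ⟨C=(λq. w); E={w↦0}; S={0↦4}; K=[arg :: subL(9) :: mulR]⟩
step 10: ⟨C=w; E={w↦0}; S={0↦4}; K=[fun :: subL(9) :: mulR]⟩
step 11: ⟨C=w; E={q↦1, w↦0}; S={0↦4, 1↦4}; K=[subL(9) :: mulR]⟩
step 12: ⟨C=((λp. 6) ((λx. ((λy. 5) x)) (-1 + 2))); E=∅; S={0↦4, 1↦4}; K=[mulL(5)]⟩
step 13: ⟨C=(λp. 6); E=∅; S={0↦4, 1↦4}; K=[arg :: mulL(5)]⟩
step 14: ⟨C=((λx. ((λy. 5) x)) (-1 + 2)); E=∅; S={0↦4, 1↦4}; K=[fun :: mulL(5)]⟩
step 15: ⟨C=(λx. ((λy. 5) x)); E=∅; S={0↦4, 1↦4}; K=[arg :: fun :: mulL(5)]⟩
step 16: ⟨C=(-1 + 2); E=∅; S={0↦4, 1↦4}; K=[fun :: fun :: mulL(5)]⟩
step 17: ⟨C=-1; E=∅; S={0↦4, 1↦4}; K=[addR :: fun :: fun :: mulL(5)]⟩
step 18: ⟨C=2; E=∅; S={0↦4, 1↦4}; K=[addL(-1) :: fun :: fun :: mulL(5)]⟩
step 19: ⟨C=((λy. 5) x); E={x↦2}; S={0↦4, 1↦4, 2↦1}; K=[fun :: mulL(5)]⟩
step 20: ⟨C=(λy. 5); E={x↦2}; S={0↦4, 1↦4, 2↦1}; K=[arg :: fun :: mulL(5)]⟩
step 21: ⟨C=x; E={x↦2}; S={0↦4, 1↦4, 2↦1}; K=[fun :: fun :: mulL(5)]⟩
step 22: ⟨C=5; E={y↦3, x↦2}; S={0↦4, 1↦4, 2↦1, 3↦1}; K=[fun :: mulL(5)]⟩
step 23: ⟨C=6; E={p↦4}; S={0↦4, 1↦4, 2↦1, 3↦1, 4↦5}; K=[mulL(5)]⟩
→ final value 30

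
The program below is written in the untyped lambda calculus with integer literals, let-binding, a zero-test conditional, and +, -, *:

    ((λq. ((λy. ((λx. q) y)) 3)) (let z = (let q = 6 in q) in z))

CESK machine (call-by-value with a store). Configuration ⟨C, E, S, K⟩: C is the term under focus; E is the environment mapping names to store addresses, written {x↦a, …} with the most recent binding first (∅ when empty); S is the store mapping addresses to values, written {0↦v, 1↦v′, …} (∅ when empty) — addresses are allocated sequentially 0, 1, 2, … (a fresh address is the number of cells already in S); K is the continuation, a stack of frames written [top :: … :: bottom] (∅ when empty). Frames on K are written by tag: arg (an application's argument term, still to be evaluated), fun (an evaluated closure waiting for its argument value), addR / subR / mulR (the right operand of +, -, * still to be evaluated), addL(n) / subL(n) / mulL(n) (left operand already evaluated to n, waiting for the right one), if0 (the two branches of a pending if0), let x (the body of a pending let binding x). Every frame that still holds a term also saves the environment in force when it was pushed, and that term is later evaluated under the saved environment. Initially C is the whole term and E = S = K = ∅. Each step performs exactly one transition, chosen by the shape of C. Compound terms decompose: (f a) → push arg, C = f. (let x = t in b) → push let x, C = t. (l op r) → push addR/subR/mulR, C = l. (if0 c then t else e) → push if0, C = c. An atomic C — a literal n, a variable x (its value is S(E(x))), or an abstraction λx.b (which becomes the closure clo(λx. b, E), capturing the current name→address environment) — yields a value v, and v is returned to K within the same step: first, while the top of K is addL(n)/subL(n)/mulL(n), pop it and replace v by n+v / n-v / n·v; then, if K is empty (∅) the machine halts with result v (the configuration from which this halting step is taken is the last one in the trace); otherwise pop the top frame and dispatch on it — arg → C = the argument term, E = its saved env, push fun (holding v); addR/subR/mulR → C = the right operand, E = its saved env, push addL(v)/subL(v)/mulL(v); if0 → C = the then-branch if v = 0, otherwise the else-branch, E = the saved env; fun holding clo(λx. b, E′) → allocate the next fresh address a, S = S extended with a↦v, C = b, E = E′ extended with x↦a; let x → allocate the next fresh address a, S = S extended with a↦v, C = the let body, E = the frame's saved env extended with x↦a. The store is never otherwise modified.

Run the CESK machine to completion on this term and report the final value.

[0] ⟨C=((λq. ((λy. ((λx. q) y)) 3)) (let z = (let q = 6 in q) in z)); E=∅; S=∅; K=∅⟩
[1] ⟨C=(λq. ((λy. ((λx. q) y)) 3)); E=∅; S=∅; K=[arg]⟩
[2] ⟨C=(let z = (let q = 6 in q) in z); E=∅; S=∅; K=[fun]⟩
[3] ⟨C=(let q = 6 in q); E=∅; S=∅; K=[let z :: fun]⟩
[4] ⟨C=6; E=∅; S=∅; K=[let q :: let z :: fun]⟩
[5] ⟨C=q; E={q↦0}; S={0↦6}; K=[let z :: fun]⟩
[6] ⟨C=z; E={z↦1}; S={0↦6, 1↦6}; K=[fun]⟩
[7] ⟨C=((λy. ((λx. q) y)) 3); E={q↦2}; S={0↦6, 1↦6, 2↦6}; K=∅⟩
[8] ⟨C=(λy. ((λx. q) y)); E={q↦2}; S={0↦6, 1↦6, 2↦6}; K=[arg]⟩
[9] ⟨C=3; E={q↦2}; S={0↦6, 1↦6, 2↦6}; K=[fun]⟩
[10] ⟨C=((λx. q) y); E={y↦3, q↦2}; S={0↦6, 1↦6, 2↦6, 3↦3}; K=∅⟩
[11] ⟨C=(λx. q); E={y↦3, q↦2}; S={0↦6, 1↦6, 2↦6, 3↦3}; K=[arg]⟩
[12] ⟨C=y; E={y↦3, q↦2}; S={0↦6, 1↦6, 2↦6, 3↦3}; K=[fun]⟩
[13] ⟨C=q; E={x↦4, y↦3, q↦2}; S={0↦6, 1↦6, 2↦6, 3↦3, 4↦3}; K=∅⟩
→ final value 6

Answer: 6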